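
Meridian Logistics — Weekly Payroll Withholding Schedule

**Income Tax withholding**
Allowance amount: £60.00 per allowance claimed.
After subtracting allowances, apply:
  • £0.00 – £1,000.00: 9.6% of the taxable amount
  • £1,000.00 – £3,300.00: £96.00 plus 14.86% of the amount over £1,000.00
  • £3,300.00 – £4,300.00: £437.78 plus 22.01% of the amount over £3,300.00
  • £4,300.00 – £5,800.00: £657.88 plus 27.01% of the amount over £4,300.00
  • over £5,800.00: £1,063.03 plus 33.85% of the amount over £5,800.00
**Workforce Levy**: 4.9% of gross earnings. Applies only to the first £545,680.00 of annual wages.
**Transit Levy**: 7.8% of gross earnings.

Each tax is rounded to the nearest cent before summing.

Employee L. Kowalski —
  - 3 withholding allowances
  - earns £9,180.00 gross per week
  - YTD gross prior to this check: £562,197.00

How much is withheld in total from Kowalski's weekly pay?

£2,862.27

Income Tax: taxable = £9,180.00 − 3×£60.00 = £9,000.00
  £1,063.03 + 33.85% × (£9,000.00 − £5,800.00) = £1,063.03 + 33.85% × £3,200.00 = £2,146.23
Workforce Levy: YTD £562,197.00 ≥ cap £545,680.00 → £0.00
Transit Levy: 7.8% × £9,180.00 = £716.04
Total: £2,146.23 + £0.00 + £716.04 = £2,862.27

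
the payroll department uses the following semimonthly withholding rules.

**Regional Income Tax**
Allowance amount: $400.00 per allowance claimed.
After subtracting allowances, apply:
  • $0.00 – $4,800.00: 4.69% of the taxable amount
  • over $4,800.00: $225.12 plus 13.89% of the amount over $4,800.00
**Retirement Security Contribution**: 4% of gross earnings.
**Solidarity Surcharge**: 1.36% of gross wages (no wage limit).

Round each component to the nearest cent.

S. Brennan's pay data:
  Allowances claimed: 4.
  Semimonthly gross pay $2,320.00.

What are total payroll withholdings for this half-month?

Regional Income Tax: taxable = $2,320.00 − 4×$400.00 = $720.00
  4.69% × $720.00 = $33.77
Retirement Security Contribution: 4% × $2,320.00 = $92.80
Solidarity Surcharge: 1.36% × $2,320.00 = $31.55
Total: $33.77 + $92.80 + $31.55 = $158.12

$158.12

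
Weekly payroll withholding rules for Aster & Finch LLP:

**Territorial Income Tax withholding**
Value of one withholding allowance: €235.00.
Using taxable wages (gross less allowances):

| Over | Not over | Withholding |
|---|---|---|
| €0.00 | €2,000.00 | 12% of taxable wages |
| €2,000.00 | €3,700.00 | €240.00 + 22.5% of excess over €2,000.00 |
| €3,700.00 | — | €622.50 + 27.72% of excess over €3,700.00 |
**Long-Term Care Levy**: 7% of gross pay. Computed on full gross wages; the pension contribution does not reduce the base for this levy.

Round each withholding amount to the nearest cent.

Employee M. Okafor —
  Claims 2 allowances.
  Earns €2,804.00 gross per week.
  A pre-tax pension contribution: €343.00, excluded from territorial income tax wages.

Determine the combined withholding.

€435.20

Territorial Income Tax: taxable = €2,804.00 − €343.00 − 2×€235.00 = €1,991.00
  12% × €1,991.00 = €238.92
Long-Term Care Levy: 7% × €2,804.00 = €196.28
Total: €238.92 + €196.28 = €435.20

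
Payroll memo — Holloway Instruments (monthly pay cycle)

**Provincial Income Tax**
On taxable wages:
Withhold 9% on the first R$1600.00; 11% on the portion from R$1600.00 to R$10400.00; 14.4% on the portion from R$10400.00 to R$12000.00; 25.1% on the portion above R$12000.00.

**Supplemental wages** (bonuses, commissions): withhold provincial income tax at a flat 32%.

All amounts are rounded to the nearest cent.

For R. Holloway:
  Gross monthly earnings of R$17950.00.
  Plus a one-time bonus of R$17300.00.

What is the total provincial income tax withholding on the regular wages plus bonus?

R$8371.85

Provincial Income Tax: taxable = R$17950.00
  R$1342.40 + 25.1% × (R$17950.00 − R$12000.00) = R$1342.40 + 25.1% × R$5950.00 = R$2835.85
Supplemental (32% flat on bonus): 32% × R$17300.00 = R$5536.00
Total provincial income tax: R$2835.85 + R$5536.00 = R$8371.85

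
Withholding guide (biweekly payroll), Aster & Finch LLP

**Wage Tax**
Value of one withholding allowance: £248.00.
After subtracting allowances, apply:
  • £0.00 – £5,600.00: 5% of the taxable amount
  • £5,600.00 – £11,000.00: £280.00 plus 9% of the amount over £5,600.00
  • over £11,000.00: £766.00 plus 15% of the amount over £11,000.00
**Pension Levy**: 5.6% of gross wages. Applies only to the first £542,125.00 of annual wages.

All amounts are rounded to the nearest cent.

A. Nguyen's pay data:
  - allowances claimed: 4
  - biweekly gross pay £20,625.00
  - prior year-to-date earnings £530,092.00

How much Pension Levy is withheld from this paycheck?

Pension Levy: cap £542,125.00 − YTD £530,092.00 = £12,033.00 subject; 5.6% × £12,033.00 = £673.85

£673.85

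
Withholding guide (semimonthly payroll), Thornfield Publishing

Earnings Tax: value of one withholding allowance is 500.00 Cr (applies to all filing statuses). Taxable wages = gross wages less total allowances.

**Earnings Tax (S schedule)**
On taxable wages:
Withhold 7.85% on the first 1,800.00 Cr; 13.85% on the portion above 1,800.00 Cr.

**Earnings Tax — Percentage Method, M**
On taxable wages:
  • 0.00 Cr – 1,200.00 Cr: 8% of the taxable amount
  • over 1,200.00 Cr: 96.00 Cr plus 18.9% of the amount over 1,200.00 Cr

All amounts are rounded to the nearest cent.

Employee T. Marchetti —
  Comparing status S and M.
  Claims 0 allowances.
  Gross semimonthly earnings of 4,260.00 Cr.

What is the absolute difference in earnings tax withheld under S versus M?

Earnings Tax (S): taxable = 4,260.00 Cr
  141.30 Cr + 13.85% × (4,260.00 Cr − 1,800.00 Cr) = 141.30 Cr + 13.85% × 2,460.00 Cr = 482.01 Cr
Earnings Tax (M): taxable = 4,260.00 Cr
  96.00 Cr + 18.9% × (4,260.00 Cr − 1,200.00 Cr) = 96.00 Cr + 18.9% × 3,060.00 Cr = 674.34 Cr
Difference: |482.01 Cr − 674.34 Cr| = 192.33 Cr (higher under M)

192.33 Cr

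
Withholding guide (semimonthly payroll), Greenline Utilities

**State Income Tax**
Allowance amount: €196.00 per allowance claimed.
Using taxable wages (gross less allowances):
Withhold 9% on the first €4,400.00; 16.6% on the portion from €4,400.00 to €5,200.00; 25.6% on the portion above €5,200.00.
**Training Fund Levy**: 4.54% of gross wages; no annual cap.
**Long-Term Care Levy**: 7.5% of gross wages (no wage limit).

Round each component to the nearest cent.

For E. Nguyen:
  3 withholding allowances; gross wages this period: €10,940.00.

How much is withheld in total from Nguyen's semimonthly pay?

State Income Tax: taxable = €10,940.00 − 3×€196.00 = €10,352.00
  €528.80 + 25.6% × (€10,352.00 − €5,200.00) = €528.80 + 25.6% × €5,152.00 = €1,847.71
Training Fund Levy: 4.54% × €10,940.00 = €496.68
Long-Term Care Levy: 7.5% × €10,940.00 = €820.50
Total: €1,847.71 + €496.68 + €820.50 = €3,164.89

€3,164.89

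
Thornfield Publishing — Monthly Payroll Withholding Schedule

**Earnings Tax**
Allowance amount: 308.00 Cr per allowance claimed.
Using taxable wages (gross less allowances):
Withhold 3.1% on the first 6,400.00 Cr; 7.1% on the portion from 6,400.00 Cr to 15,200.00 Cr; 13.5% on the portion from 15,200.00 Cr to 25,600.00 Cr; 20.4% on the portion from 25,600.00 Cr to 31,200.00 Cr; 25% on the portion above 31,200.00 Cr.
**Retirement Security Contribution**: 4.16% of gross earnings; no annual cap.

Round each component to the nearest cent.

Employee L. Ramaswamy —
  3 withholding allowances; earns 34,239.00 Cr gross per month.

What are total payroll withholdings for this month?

Earnings Tax: taxable = 34,239.00 Cr − 3×308.00 Cr = 33,315.00 Cr
  3,369.60 Cr + 25% × (33,315.00 Cr − 31,200.00 Cr) = 3,369.60 Cr + 25% × 2,115.00 Cr = 3,898.35 Cr
Retirement Security Contribution: 4.16% × 34,239.00 Cr = 1,424.34 Cr
Total: 3,898.35 Cr + 1,424.34 Cr = 5,322.69 Cr

5,322.69 Cr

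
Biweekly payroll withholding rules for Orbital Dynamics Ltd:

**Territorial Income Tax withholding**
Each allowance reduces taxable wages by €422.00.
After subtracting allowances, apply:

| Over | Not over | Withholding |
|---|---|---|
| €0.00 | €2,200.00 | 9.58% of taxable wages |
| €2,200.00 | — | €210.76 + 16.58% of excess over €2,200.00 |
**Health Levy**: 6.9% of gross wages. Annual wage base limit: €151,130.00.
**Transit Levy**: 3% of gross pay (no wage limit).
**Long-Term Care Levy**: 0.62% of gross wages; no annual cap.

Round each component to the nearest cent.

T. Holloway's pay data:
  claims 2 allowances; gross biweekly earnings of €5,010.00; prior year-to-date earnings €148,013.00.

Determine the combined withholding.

Territorial Income Tax: taxable = €5,010.00 − 2×€422.00 = €4,166.00
  €210.76 + 16.58% × (€4,166.00 − €2,200.00) = €210.76 + 16.58% × €1,966.00 = €536.72
Health Levy: cap €151,130.00 − YTD €148,013.00 = €3,117.00 subject; 6.9% × €3,117.00 = €215.07
Transit Levy: 3% × €5,010.00 = €150.30
Long-Term Care Levy: 0.62% × €5,010.00 = €31.06
Total: €536.72 + €215.07 + €150.30 + €31.06 = €933.15

€933.15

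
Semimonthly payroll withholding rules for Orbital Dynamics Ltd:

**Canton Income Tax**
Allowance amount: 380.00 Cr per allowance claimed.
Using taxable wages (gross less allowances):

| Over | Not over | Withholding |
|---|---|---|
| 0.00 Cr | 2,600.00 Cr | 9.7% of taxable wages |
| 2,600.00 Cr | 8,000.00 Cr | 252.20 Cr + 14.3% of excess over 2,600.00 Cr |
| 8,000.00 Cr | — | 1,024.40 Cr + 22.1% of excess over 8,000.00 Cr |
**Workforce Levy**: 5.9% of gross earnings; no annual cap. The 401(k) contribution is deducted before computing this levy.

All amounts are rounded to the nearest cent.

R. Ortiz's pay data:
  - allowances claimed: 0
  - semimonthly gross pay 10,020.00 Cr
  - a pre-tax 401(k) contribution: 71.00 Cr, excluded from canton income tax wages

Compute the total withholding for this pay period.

Canton Income Tax: taxable = 10,020.00 Cr − 71.00 Cr = 9,949.00 Cr
  1,024.40 Cr + 22.1% × (9,949.00 Cr − 8,000.00 Cr) = 1,024.40 Cr + 22.1% × 1,949.00 Cr = 1,455.13 Cr
Workforce Levy: 5.9% × 9,949.00 Cr = 586.99 Cr
Total: 1,455.13 Cr + 586.99 Cr = 2,042.12 Cr

2,042.12 Cr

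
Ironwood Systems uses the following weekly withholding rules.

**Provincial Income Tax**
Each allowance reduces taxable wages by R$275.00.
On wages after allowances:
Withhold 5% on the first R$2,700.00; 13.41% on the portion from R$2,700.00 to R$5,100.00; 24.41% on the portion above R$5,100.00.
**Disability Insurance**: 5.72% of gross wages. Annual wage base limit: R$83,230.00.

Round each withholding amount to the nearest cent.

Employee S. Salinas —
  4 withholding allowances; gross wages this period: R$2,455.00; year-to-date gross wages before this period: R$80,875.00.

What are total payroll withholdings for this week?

R$202.46

Provincial Income Tax: taxable = R$2,455.00 − 4×R$275.00 = R$1,355.00
  5% × R$1,355.00 = R$67.75
Disability Insurance: cap R$83,230.00 − YTD R$80,875.00 = R$2,355.00 subject; 5.72% × R$2,355.00 = R$134.71
Total: R$67.75 + R$134.71 = R$202.46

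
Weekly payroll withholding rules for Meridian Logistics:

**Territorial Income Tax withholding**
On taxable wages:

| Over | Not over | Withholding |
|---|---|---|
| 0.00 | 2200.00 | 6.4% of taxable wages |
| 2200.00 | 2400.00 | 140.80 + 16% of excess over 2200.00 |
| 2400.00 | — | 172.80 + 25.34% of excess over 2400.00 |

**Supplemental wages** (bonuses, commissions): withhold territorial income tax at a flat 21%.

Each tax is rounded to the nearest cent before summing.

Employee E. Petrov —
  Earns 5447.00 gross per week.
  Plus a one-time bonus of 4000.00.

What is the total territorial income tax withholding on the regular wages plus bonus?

1784.91

Territorial Income Tax: taxable = 5447.00
  172.80 + 25.34% × (5447.00 − 2400.00) = 172.80 + 25.34% × 3047.00 = 944.91
Supplemental (21% flat on bonus): 21% × 4000.00 = 840.00
Total territorial income tax: 944.91 + 840.00 = 1784.91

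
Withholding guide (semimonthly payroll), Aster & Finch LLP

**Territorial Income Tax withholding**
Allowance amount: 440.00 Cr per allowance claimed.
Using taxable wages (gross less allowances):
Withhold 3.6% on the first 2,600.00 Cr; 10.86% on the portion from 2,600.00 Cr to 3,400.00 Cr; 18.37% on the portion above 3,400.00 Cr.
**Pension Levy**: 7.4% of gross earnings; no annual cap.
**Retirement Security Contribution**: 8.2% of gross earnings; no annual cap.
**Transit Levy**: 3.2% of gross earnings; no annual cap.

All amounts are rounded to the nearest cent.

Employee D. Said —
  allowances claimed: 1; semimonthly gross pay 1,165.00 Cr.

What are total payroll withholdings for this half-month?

Territorial Income Tax: taxable = 1,165.00 Cr − 1×440.00 Cr = 725.00 Cr
  3.6% × 725.00 Cr = 26.10 Cr
Pension Levy: 7.4% × 1,165.00 Cr = 86.21 Cr
Retirement Security Contribution: 8.2% × 1,165.00 Cr = 95.53 Cr
Transit Levy: 3.2% × 1,165.00 Cr = 37.28 Cr
Total: 26.10 Cr + 86.21 Cr + 95.53 Cr + 37.28 Cr = 245.12 Cr

245.12 Cr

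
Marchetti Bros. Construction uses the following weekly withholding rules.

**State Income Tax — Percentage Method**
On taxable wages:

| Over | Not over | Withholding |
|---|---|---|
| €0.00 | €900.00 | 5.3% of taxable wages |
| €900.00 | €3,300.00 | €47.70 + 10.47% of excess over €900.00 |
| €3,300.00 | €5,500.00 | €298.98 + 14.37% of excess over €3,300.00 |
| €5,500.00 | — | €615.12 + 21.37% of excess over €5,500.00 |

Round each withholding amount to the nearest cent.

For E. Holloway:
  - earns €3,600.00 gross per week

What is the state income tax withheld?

State Income Tax: taxable = €3,600.00
  €298.98 + 14.37% × (€3,600.00 − €3,300.00) = €298.98 + 14.37% × €300.00 = €342.09

€342.09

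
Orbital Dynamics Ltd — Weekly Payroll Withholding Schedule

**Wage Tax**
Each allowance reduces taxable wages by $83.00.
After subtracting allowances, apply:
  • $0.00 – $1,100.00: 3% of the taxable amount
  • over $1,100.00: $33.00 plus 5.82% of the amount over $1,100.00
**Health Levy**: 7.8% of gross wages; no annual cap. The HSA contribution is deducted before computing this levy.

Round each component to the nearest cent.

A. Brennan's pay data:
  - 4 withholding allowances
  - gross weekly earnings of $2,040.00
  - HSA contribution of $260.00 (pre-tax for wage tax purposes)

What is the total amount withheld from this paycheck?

Wage Tax: taxable = $2,040.00 − $260.00 − 4×$83.00 = $1,448.00
  $33.00 + 5.82% × ($1,448.00 − $1,100.00) = $33.00 + 5.82% × $348.00 = $53.25
Health Levy: 7.8% × $1,780.00 = $138.84
Total: $53.25 + $138.84 = $192.09

$192.09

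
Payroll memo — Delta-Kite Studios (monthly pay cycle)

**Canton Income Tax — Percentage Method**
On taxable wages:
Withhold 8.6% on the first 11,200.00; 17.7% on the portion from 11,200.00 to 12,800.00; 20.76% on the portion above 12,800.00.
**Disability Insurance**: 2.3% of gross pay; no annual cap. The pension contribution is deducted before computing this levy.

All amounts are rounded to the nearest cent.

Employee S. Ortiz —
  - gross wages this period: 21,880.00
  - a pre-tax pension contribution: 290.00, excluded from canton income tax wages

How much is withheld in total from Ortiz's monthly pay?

3,567.77

Canton Income Tax: taxable = 21,880.00 − 290.00 = 21,590.00
  1,246.40 + 20.76% × (21,590.00 − 12,800.00) = 1,246.40 + 20.76% × 8,790.00 = 3,071.20
Disability Insurance: 2.3% × 21,590.00 = 496.57
Total: 3,071.20 + 496.57 = 3,567.77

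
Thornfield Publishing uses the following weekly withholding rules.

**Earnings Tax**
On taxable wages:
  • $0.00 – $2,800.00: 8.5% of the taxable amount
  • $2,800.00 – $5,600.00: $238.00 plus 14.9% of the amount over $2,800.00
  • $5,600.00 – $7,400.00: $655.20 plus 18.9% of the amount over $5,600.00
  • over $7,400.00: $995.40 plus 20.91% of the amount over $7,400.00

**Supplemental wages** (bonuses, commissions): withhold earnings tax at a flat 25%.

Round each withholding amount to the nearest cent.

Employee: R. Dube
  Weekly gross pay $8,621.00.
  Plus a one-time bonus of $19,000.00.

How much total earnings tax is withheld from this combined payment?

$6,000.71

Earnings Tax: taxable = $8,621.00
  $995.40 + 20.91% × ($8,621.00 − $7,400.00) = $995.40 + 20.91% × $1,221.00 = $1,250.71
Supplemental (25% flat on bonus): 25% × $19,000.00 = $4,750.00
Total earnings tax: $1,250.71 + $4,750.00 = $6,000.71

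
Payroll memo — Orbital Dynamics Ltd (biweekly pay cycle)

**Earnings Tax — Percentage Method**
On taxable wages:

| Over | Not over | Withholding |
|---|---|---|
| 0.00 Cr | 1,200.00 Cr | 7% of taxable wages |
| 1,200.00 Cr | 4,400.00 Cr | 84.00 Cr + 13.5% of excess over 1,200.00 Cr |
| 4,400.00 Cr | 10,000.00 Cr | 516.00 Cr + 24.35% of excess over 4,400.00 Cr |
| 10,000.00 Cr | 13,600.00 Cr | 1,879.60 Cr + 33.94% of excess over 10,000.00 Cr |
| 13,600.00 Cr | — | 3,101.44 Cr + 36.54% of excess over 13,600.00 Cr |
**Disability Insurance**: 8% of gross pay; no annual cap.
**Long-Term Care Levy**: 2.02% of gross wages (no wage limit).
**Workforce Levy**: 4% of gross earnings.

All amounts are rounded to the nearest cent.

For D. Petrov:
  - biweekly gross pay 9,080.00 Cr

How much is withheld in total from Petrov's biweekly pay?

2,928.60 Cr

Earnings Tax: taxable = 9,080.00 Cr
  516.00 Cr + 24.35% × (9,080.00 Cr − 4,400.00 Cr) = 516.00 Cr + 24.35% × 4,680.00 Cr = 1,655.58 Cr
Disability Insurance: 8% × 9,080.00 Cr = 726.40 Cr
Long-Term Care Levy: 2.02% × 9,080.00 Cr = 183.42 Cr
Workforce Levy: 4% × 9,080.00 Cr = 363.20 Cr
Total: 1,655.58 Cr + 726.40 Cr + 183.42 Cr + 363.20 Cr = 2,928.60 Cr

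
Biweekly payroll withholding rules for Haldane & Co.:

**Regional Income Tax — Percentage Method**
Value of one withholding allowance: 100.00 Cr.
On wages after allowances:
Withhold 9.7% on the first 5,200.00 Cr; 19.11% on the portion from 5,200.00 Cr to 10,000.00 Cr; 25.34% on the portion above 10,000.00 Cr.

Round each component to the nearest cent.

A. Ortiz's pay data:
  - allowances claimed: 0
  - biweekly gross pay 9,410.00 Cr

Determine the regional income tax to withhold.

1,308.93 Cr

Regional Income Tax: taxable = 9,410.00 Cr
  504.40 Cr + 19.11% × (9,410.00 Cr − 5,200.00 Cr) = 504.40 Cr + 19.11% × 4,210.00 Cr = 1,308.93 Cr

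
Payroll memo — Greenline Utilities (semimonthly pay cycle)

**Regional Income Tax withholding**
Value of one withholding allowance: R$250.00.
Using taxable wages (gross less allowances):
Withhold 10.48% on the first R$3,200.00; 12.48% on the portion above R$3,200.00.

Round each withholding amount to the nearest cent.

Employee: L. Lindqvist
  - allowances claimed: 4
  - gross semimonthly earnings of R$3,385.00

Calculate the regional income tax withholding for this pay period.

R$249.95

Regional Income Tax: taxable = R$3,385.00 − 4×R$250.00 = R$2,385.00
  10.48% × R$2,385.00 = R$249.95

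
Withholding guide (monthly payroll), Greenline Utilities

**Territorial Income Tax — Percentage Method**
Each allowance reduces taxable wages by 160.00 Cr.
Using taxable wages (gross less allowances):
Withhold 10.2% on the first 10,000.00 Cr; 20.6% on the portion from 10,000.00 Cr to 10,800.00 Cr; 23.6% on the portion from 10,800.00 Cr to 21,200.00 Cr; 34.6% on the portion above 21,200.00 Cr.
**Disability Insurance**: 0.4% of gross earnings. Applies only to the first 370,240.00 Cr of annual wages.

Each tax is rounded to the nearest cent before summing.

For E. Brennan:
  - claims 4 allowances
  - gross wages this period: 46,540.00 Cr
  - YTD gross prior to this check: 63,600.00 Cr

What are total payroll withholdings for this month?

12,371.56 Cr

Territorial Income Tax: taxable = 46,540.00 Cr − 4×160.00 Cr = 45,900.00 Cr
  3,639.20 Cr + 34.6% × (45,900.00 Cr − 21,200.00 Cr) = 3,639.20 Cr + 34.6% × 24,700.00 Cr = 12,185.40 Cr
Disability Insurance: 0.4% × 46,540.00 Cr = 186.16 Cr
Total: 12,185.40 Cr + 186.16 Cr = 12,371.56 Cr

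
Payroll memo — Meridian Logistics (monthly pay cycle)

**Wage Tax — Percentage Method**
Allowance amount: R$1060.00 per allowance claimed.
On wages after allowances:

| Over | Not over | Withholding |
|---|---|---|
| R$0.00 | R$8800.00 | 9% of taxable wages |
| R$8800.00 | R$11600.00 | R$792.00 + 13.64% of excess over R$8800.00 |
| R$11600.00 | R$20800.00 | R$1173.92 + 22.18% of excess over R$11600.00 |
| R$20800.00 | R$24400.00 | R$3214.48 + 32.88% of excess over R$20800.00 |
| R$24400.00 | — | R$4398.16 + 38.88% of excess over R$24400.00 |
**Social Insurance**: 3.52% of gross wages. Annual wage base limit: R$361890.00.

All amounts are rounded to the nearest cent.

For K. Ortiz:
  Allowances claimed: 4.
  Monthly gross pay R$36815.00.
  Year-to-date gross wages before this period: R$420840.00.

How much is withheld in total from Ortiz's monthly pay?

R$7576.60

Wage Tax: taxable = R$36815.00 − 4×R$1060.00 = R$32575.00
  R$4398.16 + 38.88% × (R$32575.00 − R$24400.00) = R$4398.16 + 38.88% × R$8175.00 = R$7576.60
Social Insurance: YTD R$420840.00 ≥ cap R$361890.00 → R$0.00
Total: R$7576.60 + R$0.00 = R$7576.60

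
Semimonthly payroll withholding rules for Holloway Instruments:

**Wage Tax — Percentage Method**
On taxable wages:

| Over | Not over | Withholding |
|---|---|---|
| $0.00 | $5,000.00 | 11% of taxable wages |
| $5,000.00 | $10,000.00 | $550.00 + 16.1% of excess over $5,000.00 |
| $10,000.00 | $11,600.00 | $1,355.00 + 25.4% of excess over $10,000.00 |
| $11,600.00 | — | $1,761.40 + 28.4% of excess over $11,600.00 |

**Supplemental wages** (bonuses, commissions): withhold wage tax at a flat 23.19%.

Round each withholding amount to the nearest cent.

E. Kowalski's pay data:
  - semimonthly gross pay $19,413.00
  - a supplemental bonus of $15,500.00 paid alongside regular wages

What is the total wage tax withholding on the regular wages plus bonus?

Wage Tax: taxable = $19,413.00
  $1,761.40 + 28.4% × ($19,413.00 − $11,600.00) = $1,761.40 + 28.4% × $7,813.00 = $3,980.29
Supplemental (23.19% flat on bonus): 23.19% × $15,500.00 = $3,594.45
Total wage tax: $3,980.29 + $3,594.45 = $7,574.74

$7,574.74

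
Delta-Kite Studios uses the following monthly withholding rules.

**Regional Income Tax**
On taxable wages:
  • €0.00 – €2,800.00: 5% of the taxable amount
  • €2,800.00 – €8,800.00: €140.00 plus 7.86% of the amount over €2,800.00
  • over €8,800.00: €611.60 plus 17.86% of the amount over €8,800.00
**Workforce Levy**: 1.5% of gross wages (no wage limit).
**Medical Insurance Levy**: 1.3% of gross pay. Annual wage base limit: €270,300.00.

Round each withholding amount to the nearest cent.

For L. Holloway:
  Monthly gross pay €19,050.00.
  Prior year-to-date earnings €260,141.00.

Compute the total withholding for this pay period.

Regional Income Tax: taxable = €19,050.00
  €611.60 + 17.86% × (€19,050.00 − €8,800.00) = €611.60 + 17.86% × €10,250.00 = €2,442.25
Workforce Levy: 1.5% × €19,050.00 = €285.75
Medical Insurance Levy: cap €270,300.00 − YTD €260,141.00 = €10,159.00 subject; 1.3% × €10,159.00 = €132.07
Total: €2,442.25 + €285.75 + €132.07 = €2,860.07

€2,860.07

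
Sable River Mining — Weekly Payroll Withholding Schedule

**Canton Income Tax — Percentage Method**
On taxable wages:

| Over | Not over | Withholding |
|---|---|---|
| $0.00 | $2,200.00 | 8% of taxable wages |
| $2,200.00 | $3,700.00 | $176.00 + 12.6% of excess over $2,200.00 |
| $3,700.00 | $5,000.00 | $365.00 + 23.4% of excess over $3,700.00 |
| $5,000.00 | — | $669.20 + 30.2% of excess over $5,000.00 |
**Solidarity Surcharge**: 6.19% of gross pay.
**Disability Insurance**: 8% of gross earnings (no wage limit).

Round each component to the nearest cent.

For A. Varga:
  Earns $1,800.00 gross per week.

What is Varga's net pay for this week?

$1,400.58

Canton Income Tax: taxable = $1,800.00
  8% × $1,800.00 = $144.00
Solidarity Surcharge: 6.19% × $1,800.00 = $111.42
Disability Insurance: 8% × $1,800.00 = $144.00
Total withheld: $144.00 + $111.42 + $144.00 = $399.42
Net pay: $1,800.00 − $399.42 = $1,400.58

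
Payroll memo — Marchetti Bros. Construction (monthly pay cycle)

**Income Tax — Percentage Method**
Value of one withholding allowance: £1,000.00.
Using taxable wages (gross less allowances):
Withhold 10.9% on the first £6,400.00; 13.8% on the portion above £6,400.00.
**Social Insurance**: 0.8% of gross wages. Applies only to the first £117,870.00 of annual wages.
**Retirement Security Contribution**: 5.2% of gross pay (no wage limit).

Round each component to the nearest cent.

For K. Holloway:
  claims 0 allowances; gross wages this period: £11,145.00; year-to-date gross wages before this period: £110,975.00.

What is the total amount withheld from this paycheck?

£1,987.11

Income Tax: taxable = £11,145.00
  £697.60 + 13.8% × (£11,145.00 − £6,400.00) = £697.60 + 13.8% × £4,745.00 = £1,352.41
Social Insurance: cap £117,870.00 − YTD £110,975.00 = £6,895.00 subject; 0.8% × £6,895.00 = £55.16
Retirement Security Contribution: 5.2% × £11,145.00 = £579.54
Total: £1,352.41 + £55.16 + £579.54 = £1,987.11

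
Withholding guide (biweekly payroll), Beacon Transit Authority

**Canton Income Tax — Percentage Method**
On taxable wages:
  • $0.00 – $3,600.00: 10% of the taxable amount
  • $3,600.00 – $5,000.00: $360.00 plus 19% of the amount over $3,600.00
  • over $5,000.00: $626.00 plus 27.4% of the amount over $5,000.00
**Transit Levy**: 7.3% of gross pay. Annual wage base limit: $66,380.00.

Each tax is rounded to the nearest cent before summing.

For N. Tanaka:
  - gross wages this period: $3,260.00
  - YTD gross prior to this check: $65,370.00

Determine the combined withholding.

$399.73

Canton Income Tax: taxable = $3,260.00
  10% × $3,260.00 = $326.00
Transit Levy: cap $66,380.00 − YTD $65,370.00 = $1,010.00 subject; 7.3% × $1,010.00 = $73.73
Total: $326.00 + $73.73 = $399.73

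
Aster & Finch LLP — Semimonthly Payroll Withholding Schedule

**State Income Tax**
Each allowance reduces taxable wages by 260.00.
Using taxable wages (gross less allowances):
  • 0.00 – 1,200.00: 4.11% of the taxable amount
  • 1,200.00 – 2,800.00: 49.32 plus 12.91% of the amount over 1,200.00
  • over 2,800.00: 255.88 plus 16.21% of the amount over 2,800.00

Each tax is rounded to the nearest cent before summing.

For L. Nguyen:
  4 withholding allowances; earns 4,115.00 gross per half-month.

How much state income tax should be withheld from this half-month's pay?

State Income Tax: taxable = 4,115.00 − 4×260.00 = 3,075.00
  255.88 + 16.21% × (3,075.00 − 2,800.00) = 255.88 + 16.21% × 275.00 = 300.46

300.46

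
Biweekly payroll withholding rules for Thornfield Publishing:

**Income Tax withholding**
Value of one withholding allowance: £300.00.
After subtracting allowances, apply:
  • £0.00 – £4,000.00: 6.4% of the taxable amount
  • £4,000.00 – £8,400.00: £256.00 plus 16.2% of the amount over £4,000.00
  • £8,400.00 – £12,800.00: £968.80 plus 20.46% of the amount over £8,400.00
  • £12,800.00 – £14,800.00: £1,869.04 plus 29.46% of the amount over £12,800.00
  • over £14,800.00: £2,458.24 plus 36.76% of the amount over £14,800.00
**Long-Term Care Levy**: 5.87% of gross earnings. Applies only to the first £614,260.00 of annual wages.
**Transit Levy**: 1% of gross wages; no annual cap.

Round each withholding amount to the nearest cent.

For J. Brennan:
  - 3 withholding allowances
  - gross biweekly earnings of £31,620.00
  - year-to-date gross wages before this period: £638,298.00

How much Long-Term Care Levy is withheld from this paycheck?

£0.00

Long-Term Care Levy: YTD £638,298.00 ≥ cap £614,260.00 → £0.00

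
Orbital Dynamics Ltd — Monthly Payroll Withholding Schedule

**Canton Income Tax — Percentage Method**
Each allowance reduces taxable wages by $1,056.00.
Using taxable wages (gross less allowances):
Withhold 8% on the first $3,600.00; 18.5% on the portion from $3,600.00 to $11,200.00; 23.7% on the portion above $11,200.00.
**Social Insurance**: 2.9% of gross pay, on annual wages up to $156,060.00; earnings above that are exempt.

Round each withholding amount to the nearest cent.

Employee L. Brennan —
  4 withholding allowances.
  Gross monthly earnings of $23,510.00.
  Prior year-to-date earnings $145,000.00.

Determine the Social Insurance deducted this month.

Social Insurance: cap $156,060.00 − YTD $145,000.00 = $11,060.00 subject; 2.9% × $11,060.00 = $320.74

$320.74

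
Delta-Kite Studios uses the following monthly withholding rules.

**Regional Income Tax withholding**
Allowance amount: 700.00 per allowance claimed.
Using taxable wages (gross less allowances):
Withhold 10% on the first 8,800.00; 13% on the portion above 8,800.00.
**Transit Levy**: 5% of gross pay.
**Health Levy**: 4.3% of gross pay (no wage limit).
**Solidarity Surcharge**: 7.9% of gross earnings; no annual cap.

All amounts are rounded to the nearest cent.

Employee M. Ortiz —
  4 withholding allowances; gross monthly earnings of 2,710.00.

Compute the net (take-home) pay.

Regional Income Tax: taxable = 2,710.00 − 4×700.00 = -90.00
  Taxable ≤ 0 → 0.00
Transit Levy: 5% × 2,710.00 = 135.50
Health Levy: 4.3% × 2,710.00 = 116.53
Solidarity Surcharge: 7.9% × 2,710.00 = 214.09
Total withheld: 0.00 + 135.50 + 116.53 + 214.09 = 466.12
Net pay: 2,710.00 − 466.12 = 2,243.88

2,243.88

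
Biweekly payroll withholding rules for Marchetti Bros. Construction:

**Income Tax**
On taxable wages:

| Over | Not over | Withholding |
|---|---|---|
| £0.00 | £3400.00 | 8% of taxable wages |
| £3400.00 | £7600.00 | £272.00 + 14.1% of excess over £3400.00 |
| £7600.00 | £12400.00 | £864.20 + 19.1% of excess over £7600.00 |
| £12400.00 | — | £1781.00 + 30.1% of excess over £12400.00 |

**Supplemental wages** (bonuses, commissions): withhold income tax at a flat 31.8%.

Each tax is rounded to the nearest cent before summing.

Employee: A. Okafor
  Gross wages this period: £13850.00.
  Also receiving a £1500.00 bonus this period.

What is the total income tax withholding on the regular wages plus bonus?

£2694.45

Income Tax: taxable = £13850.00
  £1781.00 + 30.1% × (£13850.00 − £12400.00) = £1781.00 + 30.1% × £1450.00 = £2217.45
Supplemental (31.8% flat on bonus): 31.8% × £1500.00 = £477.00
Total income tax: £2217.45 + £477.00 = £2694.45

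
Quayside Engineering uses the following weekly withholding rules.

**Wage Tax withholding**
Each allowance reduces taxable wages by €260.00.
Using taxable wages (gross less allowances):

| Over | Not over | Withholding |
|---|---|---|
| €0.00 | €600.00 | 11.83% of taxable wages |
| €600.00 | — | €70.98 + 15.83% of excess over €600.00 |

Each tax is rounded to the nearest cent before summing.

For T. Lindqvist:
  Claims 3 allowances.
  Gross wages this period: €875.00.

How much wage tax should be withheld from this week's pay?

Wage Tax: taxable = €875.00 − 3×€260.00 = €95.00
  11.83% × €95.00 = €11.24

€11.24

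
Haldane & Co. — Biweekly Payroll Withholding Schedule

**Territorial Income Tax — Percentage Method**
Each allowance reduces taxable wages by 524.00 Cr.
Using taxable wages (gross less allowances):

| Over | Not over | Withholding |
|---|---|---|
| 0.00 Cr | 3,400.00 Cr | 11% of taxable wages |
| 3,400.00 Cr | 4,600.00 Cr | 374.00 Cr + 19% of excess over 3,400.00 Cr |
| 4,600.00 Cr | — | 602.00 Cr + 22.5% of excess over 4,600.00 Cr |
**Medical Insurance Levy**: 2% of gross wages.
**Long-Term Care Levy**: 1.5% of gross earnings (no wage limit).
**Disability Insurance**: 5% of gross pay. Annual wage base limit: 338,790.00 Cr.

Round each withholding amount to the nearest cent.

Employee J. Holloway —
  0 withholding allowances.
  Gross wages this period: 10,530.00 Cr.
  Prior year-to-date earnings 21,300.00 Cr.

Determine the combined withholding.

2,831.30 Cr

Territorial Income Tax: taxable = 10,530.00 Cr
  602.00 Cr + 22.5% × (10,530.00 Cr − 4,600.00 Cr) = 602.00 Cr + 22.5% × 5,930.00 Cr = 1,936.25 Cr
Medical Insurance Levy: 2% × 10,530.00 Cr = 210.60 Cr
Long-Term Care Levy: 1.5% × 10,530.00 Cr = 157.95 Cr
Disability Insurance: 5% × 10,530.00 Cr = 526.50 Cr
Total: 1,936.25 Cr + 210.60 Cr + 157.95 Cr + 526.50 Cr = 2,831.30 Cr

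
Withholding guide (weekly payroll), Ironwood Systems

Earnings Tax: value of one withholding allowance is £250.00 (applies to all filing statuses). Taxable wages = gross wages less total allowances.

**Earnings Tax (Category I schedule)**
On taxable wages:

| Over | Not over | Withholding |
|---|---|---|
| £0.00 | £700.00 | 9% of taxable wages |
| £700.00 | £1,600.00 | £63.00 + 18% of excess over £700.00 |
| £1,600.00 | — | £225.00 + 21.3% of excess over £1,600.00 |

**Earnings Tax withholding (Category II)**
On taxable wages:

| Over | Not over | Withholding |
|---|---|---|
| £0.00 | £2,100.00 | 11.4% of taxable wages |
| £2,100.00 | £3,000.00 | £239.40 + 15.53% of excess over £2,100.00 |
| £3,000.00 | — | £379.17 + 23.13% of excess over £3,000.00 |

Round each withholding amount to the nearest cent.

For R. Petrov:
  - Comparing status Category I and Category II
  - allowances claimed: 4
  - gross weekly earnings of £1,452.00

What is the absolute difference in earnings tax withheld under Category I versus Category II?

£10.85

Earnings Tax (Category I): taxable = £1,452.00 − 4×£250.00 = £452.00
  9% × £452.00 = £40.68
Earnings Tax (Category II): taxable = £1,452.00 − 4×£250.00 = £452.00
  11.4% × £452.00 = £51.53
Difference: |£40.68 − £51.53| = £10.85 (higher under Category II)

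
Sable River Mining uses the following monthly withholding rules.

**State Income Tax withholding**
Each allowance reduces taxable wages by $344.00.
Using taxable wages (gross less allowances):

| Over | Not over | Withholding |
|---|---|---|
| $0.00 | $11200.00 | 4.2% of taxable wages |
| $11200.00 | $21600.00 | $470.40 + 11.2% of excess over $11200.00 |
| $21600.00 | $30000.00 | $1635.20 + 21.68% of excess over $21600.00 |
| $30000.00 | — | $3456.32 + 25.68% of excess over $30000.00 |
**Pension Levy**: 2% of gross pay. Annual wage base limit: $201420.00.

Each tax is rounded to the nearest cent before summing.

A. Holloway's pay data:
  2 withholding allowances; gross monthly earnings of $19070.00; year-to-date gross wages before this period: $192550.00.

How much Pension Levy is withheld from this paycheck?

Pension Levy: cap $201420.00 − YTD $192550.00 = $8870.00 subject; 2% × $8870.00 = $177.40

$177.40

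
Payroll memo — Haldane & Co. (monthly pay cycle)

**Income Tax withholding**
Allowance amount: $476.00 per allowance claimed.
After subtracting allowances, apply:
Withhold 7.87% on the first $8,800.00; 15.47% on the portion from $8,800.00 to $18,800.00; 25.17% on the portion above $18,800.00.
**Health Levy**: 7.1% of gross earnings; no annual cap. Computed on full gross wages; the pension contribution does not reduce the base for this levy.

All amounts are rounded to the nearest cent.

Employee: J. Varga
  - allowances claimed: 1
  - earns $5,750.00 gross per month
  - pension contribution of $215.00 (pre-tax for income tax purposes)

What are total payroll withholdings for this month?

Income Tax: taxable = $5,750.00 − $215.00 − 1×$476.00 = $5,059.00
  7.87% × $5,059.00 = $398.14
Health Levy: 7.1% × $5,750.00 = $408.25
Total: $398.14 + $408.25 = $806.39

$806.39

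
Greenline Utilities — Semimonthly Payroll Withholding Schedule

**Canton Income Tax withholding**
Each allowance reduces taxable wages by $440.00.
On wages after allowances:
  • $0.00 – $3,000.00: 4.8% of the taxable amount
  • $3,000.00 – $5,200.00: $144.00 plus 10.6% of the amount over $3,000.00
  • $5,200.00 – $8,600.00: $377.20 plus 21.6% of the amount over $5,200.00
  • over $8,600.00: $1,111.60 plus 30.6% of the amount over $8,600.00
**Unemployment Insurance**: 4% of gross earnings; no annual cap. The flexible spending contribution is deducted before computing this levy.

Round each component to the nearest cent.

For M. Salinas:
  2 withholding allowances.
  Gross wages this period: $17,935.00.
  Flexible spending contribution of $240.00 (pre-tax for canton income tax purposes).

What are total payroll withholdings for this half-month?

Canton Income Tax: taxable = $17,935.00 − $240.00 − 2×$440.00 = $16,815.00
  $1,111.60 + 30.6% × ($16,815.00 − $8,600.00) = $1,111.60 + 30.6% × $8,215.00 = $3,625.39
Unemployment Insurance: 4% × $17,695.00 = $707.80
Total: $3,625.39 + $707.80 = $4,333.19

$4,333.19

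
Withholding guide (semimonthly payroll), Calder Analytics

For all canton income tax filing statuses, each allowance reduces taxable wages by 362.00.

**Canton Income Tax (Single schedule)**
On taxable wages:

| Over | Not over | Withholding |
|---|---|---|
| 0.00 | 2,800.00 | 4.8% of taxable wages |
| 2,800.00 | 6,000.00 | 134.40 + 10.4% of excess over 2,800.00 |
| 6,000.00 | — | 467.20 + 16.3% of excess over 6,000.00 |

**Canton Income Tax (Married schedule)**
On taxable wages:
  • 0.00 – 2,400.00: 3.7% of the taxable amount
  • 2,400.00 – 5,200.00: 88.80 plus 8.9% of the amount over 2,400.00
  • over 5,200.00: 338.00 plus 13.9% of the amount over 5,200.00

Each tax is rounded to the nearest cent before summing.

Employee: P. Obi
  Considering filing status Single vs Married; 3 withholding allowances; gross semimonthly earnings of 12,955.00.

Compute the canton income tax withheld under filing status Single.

1,423.85

Canton Income Tax (Single): taxable = 12,955.00 − 3×362.00 = 11,869.00
  467.20 + 16.3% × (11,869.00 − 6,000.00) = 467.20 + 16.3% × 5,869.00 = 1,423.85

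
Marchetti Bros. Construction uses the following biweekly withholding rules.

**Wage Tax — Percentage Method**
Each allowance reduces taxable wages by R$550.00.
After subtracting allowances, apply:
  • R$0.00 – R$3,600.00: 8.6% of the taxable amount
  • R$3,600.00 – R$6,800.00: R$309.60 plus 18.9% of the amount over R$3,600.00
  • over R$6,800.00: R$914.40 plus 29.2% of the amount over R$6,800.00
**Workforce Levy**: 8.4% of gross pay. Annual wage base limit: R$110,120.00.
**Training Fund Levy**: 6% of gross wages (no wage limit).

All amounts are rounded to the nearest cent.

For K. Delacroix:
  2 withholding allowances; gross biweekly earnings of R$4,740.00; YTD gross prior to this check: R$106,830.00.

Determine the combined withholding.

Wage Tax: taxable = R$4,740.00 − 2×R$550.00 = R$3,640.00
  R$309.60 + 18.9% × (R$3,640.00 − R$3,600.00) = R$309.60 + 18.9% × R$40.00 = R$317.16
Workforce Levy: cap R$110,120.00 − YTD R$106,830.00 = R$3,290.00 subject; 8.4% × R$3,290.00 = R$276.36
Training Fund Levy: 6% × R$4,740.00 = R$284.40
Total: R$317.16 + R$276.36 + R$284.40 = R$877.92

R$877.92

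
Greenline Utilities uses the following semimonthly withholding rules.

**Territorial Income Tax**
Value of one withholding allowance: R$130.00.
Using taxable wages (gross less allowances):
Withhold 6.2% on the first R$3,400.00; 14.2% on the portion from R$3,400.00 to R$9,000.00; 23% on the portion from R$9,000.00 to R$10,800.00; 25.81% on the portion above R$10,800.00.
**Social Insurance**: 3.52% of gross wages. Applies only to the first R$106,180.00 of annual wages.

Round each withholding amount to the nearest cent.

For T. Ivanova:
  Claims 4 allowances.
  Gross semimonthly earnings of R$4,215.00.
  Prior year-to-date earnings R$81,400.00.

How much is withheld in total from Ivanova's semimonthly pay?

Territorial Income Tax: taxable = R$4,215.00 − 4×R$130.00 = R$3,695.00
  R$210.80 + 14.2% × (R$3,695.00 − R$3,400.00) = R$210.80 + 14.2% × R$295.00 = R$252.69
Social Insurance: 3.52% × R$4,215.00 = R$148.37
Total: R$252.69 + R$148.37 = R$401.06

R$401.06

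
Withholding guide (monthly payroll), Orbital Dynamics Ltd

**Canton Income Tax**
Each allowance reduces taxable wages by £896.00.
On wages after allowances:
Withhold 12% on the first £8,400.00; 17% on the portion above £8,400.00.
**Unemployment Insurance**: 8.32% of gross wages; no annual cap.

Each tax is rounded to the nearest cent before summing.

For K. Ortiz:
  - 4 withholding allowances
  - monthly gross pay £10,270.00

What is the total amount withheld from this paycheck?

£1,656.78

Canton Income Tax: taxable = £10,270.00 − 4×£896.00 = £6,686.00
  12% × £6,686.00 = £802.32
Unemployment Insurance: 8.32% × £10,270.00 = £854.46
Total: £802.32 + £854.46 = £1,656.78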